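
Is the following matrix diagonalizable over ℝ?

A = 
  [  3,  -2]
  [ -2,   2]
Yes

tr(A) = 5, det(A) = 2
Characteristic polynomial: λ² - tr(A)λ + det(A) = λ² - 5λ + 2
λ² - 5λ + 2 = 0  ⇒  λ = (5 ± √((-5)² - 4·(2)))/2 = (5 ± √(17))/2
  = (5 + √17)/2,  (5 - √17)/2
Eigenvalues: (5 + √17)/2, (5 - √17)/2  (≈ 4.562, 0.4384)
The two irrational eigenvalues are distinct (simple), so each has alg. mult. = geom. mult. = 1.
Sum of geometric multiplicities equals n, so A has n independent eigenvectors.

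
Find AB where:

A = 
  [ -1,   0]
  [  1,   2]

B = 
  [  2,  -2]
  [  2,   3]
AB = 
  [ -2,   2]
  [  6,   4]

A is 2×2 and B is 2×2, so AB is 2×2. Each entry is (row of A)·(column of B):
AB[1,1] = (-1)(2) + (0)(2) = -2
AB[1,2] = (-1)(-2) + (0)(3) = 2
AB[2,1] = (1)(2) + (2)(2) = 6
AB[2,2] = (1)(-2) + (2)(3) = 4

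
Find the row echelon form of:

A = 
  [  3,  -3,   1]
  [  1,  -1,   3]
Row operations:
R2 → R2 - (1/3)·R1

Resulting echelon form:
REF = 
  [  3,  -3,   1]
  [  0,   0, 8/3]

Rank = 2 (number of non-zero pivot rows).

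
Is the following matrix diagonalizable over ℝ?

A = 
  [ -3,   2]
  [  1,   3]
Yes

tr(A) = 0, det(A) = -11
Characteristic polynomial: λ² - tr(A)λ + det(A) = λ² - 11
λ² - 11 = 0  ⇒  λ = (0 ± √((0)² - 4·(-11)))/2 = (0 ± √(44))/2
  = √11,  -√11
Eigenvalues: √11, -√11  (≈ 3.317, -3.317)
The two irrational eigenvalues are distinct (simple), so each has alg. mult. = geom. mult. = 1.
Sum of geometric multiplicities equals n, so A has n independent eigenvectors.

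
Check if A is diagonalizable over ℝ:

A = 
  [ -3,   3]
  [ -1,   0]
No

tr(A) = -3, det(A) = 3
Characteristic polynomial: λ² - tr(A)λ + det(A) = λ² + 3λ + 3
λ² + 3λ + 3 = 0  ⇒  λ = (-3 ± √((3)² - 4·(3)))/2 = (-3 ± √(-3))/2
  = (-3 + i√3)/2,  (-3 - i√3)/2
Eigenvalues: (-3 + i√3)/2, (-3 - i√3)/2  (≈ -1.5 + 0.866i, -1.5 - 0.866i)
Has complex eigenvalues (not diagonalizable over ℝ).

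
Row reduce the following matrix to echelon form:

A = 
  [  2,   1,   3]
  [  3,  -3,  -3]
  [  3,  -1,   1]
Row operations:
R2 → R2 - (3/2)·R1
R3 → R3 - (3/2)·R1
R3 → R3 - (5/9)·R2

Resulting echelon form:
REF = 
  [    2,     1,     3]
  [    0,  -9/2, -15/2]
  [    0,     0,   2/3]

Rank = 3 (number of non-zero pivot rows).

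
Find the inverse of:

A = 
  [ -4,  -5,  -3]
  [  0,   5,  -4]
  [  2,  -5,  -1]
det(A) = (-4)·((5)(-1) - (-4)(-5)) - (-5)·((0)(-1) - (-4)(2)) + (-3)·((0)(-5) - (5)(2))
  = (-4)(-25) - (-5)(8) + (-3)(-10)
  = 170
det(A) = 170 ≠ 0, so A is invertible.

Cofactors Cᵢⱼ = (-1)ⁱ⁺ʲ·Mᵢⱼ:
C = 
  [-25,  -8, -10]
  [ 10,  10, -30]
  [ 35, -16, -20]

adj(A) = Cᵀ:
adj(A) = 
  [-25,  10,  35]
  [ -8,  10, -16]
  [-10, -30, -20]

A⁻¹ = (1/170) · adj(A):
A⁻¹ = 
  [-5/34,  1/17,  7/34]
  [-4/85,  1/17, -8/85]
  [-1/17, -3/17, -2/17]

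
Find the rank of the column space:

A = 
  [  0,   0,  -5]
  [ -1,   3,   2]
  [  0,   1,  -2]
Row reduce:
Swap R1 ↔ R2
Swap R2 ↔ R3
REF = 
  [ -1,   3,   2]
  [  0,   1,  -2]
  [  0,   0,  -5]
Pivot columns: 1, 2, 3 → 3 pivots.
dim(Col(A)) = number of pivot columns = 3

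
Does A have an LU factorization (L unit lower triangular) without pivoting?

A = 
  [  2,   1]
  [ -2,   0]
Yes.
A[1,1] = 2 ≠ 0, so Gaussian elimination proceeds without a row swap: multiplier ℓ₂₁ = (-2)/(2) = -1, and U[2,2] = 0 - (-1)(1) = 1.
L = 
  [  1,   0]
  [ -1,   1]
U = 
  [  2,   1]
  [  0,   1]
Check row 2 of LU: [(-1)(2), (-1)(1) + 1] = [-2, 0] = row 2 of A ✓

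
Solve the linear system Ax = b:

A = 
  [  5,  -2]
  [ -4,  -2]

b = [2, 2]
Row reduce the augmented matrix [A|b]:
R2 → R2 + (4/5)·R1
REF = 
  [    5,    -2,     2]
  [    0, -18/5,  18/5]

Back-substitution:
x₂ = (18/5) / (-18/5) = -1
x₁ = (2 - (-2)(-1)) / 5 = 0

x = [0, -1]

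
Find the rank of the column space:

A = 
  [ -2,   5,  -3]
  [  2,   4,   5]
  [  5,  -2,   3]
dim(Col(A)) = 3

Row reduce:
R2 → R2 + (1)·R1
R3 → R3 + (5/2)·R1
R3 → R3 - (7/6)·R2
REF = 
  [   -2,     5,    -3]
  [    0,     9,     2]
  [    0,     0, -41/6]
Pivot columns: 1, 2, 3 → 3 pivots.
dim(Col(A)) = number of pivot columns = 3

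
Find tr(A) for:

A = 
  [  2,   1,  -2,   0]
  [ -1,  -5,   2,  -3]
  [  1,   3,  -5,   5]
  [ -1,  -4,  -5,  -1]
-9

tr(A) = 2 + -5 + -5 + -1 = -9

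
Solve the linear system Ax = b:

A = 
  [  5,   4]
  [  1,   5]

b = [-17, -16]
Row reduce the augmented matrix [A|b]:
R2 → R2 - (1/5)·R1
REF = 
  [    5,     4,   -17]
  [    0,  21/5, -63/5]

Back-substitution:
x₂ = (-63/5) / (21/5) = -3
x₁ = (-17 - (4)(-3)) / 5 = -1

x = [-1, -3]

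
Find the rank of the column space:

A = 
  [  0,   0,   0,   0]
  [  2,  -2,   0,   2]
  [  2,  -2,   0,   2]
dim(Col(A)) = 1

Row reduce:
Swap R1 ↔ R2
R3 → R3 - (1)·R1
REF = 
  [  2,  -2,   0,   2]
  [  0,   0,   0,   0]
  [  0,   0,   0,   0]
Pivot columns: 1 → 1 pivot.
dim(Col(A)) = number of pivot columns = 1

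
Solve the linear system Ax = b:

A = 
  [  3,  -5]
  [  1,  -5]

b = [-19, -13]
Row reduce the augmented matrix [A|b]:
R2 → R2 - (1/3)·R1
REF = 
  [    3,    -5,   -19]
  [    0, -10/3, -20/3]

Back-substitution:
x₂ = (-20/3) / (-10/3) = 2
x₁ = (-19 - (-5)(2)) / 3 = -3

x = [-3, 2]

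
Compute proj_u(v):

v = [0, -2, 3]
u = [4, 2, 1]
proj_u(v) = [-4/21, -2/21, -1/21]

v·u = (0)(4) + (-2)(2) + (3)(1) = -1
u·u = (4)² + (2)² + (1)² = 21
proj_u(v) = (v·u / u·u) × u = (-1/21) × u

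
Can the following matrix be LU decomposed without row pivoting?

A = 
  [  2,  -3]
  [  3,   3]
Yes.
A[1,1] = 2 ≠ 0, so Gaussian elimination proceeds without a row swap: multiplier ℓ₂₁ = (3)/(2) = 3/2, and U[2,2] = 3 - (3/2)(-3) = 15/2.
L = 
  [  1,   0]
  [3/2,   1]
U = 
  [   2,   -3]
  [   0, 15/2]
Check row 2 of LU: [(3/2)(2), (3/2)(-3) + (15/2)] = [3, 3] = row 2 of A ✓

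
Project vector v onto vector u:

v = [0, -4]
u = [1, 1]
v·u = (0)(1) + (-4)(1) = -4
u·u = (1)² + (1)² = 2
proj_u(v) = (v·u / u·u) × u = (-4/2) × u = (-2) × u

proj_u(v) = [-2, -2]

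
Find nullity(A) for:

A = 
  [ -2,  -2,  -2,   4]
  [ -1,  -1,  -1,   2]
nullity(A) = 3

Row reduce:
R2 → R2 - (1/2)·R1
REF = 
  [ -2,  -2,  -2,   4]
  [  0,   0,   0,   0]
Pivot columns: 1 → 1 pivot.
rank(A) = 1, so nullity(A) = 4 - 1 = 3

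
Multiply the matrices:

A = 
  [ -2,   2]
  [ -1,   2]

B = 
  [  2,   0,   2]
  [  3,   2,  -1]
AB = 
  [  2,   4,  -6]
  [  4,   4,  -4]

A is 2×2 and B is 2×3, so AB is 2×3. Each entry is (row of A)·(column of B):
AB[1,1] = (-2)(2) + (2)(3) = 2
AB[1,2] = (-2)(0) + (2)(2) = 4
AB[1,3] = (-2)(2) + (2)(-1) = -6
AB[2,1] = (-1)(2) + (2)(3) = 4
AB[2,2] = (-1)(0) + (2)(2) = 4
AB[2,3] = (-1)(2) + (2)(-1) = -4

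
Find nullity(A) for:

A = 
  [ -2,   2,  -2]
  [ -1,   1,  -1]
nullity(A) = 2

Row reduce:
R2 → R2 - (1/2)·R1
REF = 
  [ -2,   2,  -2]
  [  0,   0,   0]
Pivot columns: 1 → 1 pivot.
rank(A) = 1, so nullity(A) = 3 - 1 = 2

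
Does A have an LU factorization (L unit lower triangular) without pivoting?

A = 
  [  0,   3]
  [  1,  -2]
No.
A[1,1] = 0 but A[2,1] = 1 ≠ 0. Any LU with L unit lower triangular has (LU)[1,1] = U[1,1] and (LU)[2,1] = L[2,1]·U[1,1]; matching A forces U[1,1] = 0, which then forces (LU)[2,1] = 0 ≠ 1. A row swap (pivoting) is required.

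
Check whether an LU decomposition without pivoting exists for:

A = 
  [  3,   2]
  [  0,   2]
Yes.
A[1,1] = 3 ≠ 0, so Gaussian elimination proceeds without a row swap: multiplier ℓ₂₁ = (0)/(3) = 0, and U[2,2] = 2 - (0)(2) = 2.
L = 
  [  1,   0]
  [  0,   1]
U = 
  [  3,   2]
  [  0,   2]
Check row 2 of LU: [(0)(3), (0)(2) + 2] = [0, 2] = row 2 of A ✓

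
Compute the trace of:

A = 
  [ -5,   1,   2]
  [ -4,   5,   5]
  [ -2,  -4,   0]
0

tr(A) = -5 + 5 + 0 = 0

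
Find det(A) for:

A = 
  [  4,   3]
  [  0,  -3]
-12

For a 2×2 matrix, det = ad - bc = (4)(-3) - (3)(0) = -12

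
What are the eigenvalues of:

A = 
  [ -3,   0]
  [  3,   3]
tr(A) = 0, det(A) = -9
Characteristic polynomial: λ² - tr(A)λ + det(A) = λ² - 9
λ² - 9 = (λ + 3)(λ - 3)

λ = 3, -3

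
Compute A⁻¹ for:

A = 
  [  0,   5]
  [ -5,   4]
det(A) = (0)(4) - (5)(-5) = 25
For a 2×2 matrix, A⁻¹ = (1/det(A)) · [[d, -b], [-c, a]]
    = (1/25) · [[4, -5], [5, 0]]

A⁻¹ = 
  [4/25, -1/5]
  [ 1/5,    0]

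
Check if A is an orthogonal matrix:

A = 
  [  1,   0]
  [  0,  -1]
Yes

AᵀA = 
  [  1,   0]
  [  0,   1]
= I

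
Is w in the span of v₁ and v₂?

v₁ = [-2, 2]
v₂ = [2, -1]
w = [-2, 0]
Yes

Form the augmented matrix and row-reduce:
[v₁|v₂|w] = 
  [ -2,   2,  -2]
  [  2,  -1,   0]
R2 → R2 + (1)·R1
REF = 
  [ -2,   2,  -2]
  [  0,   1,  -2]

No row of the form [0 0 | nonzero], so the system is consistent. Back-substitution gives c₁ = -1, c₂ = -2: w = (-1)·v₁ + (-2)·v₂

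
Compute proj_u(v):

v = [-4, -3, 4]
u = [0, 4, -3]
proj_u(v) = [0, -96/25, 72/25]

v·u = (-4)(0) + (-3)(4) + (4)(-3) = -24
u·u = (0)² + (4)² + (-3)² = 25
proj_u(v) = (v·u / u·u) × u = (-24/25) × u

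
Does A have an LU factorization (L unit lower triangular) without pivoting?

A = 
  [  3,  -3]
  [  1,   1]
Yes.
A[1,1] = 3 ≠ 0, so Gaussian elimination proceeds without a row swap: multiplier ℓ₂₁ = (1)/(3) = 1/3, and U[2,2] = 1 - (1/3)(-3) = 2.
L = 
  [  1,   0]
  [1/3,   1]
U = 
  [  3,  -3]
  [  0,   2]
Check row 2 of LU: [(1/3)(3), (1/3)(-3) + 2] = [1, 1] = row 2 of A ✓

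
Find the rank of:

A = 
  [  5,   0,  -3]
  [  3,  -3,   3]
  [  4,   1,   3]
Row reduce:
R2 → R2 - (3/5)·R1
R3 → R3 - (4/5)·R1
R3 → R3 + (1/3)·R2
REF = 
  [   5,    0,   -3]
  [   0,   -3, 24/5]
  [   0,    0,    7]
Pivot columns: 1, 2, 3 → 3 pivots.

rank(A) = 3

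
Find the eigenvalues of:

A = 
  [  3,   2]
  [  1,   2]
λ = 4, 1

tr(A) = 5, det(A) = 4
Characteristic polynomial: λ² - tr(A)λ + det(A) = λ² - 5λ + 4
λ² - 5λ + 4 = (λ - 1)(λ - 4)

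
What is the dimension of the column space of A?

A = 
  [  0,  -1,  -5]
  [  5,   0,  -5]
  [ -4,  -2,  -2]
Row reduce:
Swap R1 ↔ R2
R3 → R3 + (4/5)·R1
R3 → R3 - (2)·R2
REF = 
  [  5,   0,  -5]
  [  0,  -1,  -5]
  [  0,   0,   4]
Pivot columns: 1, 2, 3 → 3 pivots.
dim(Col(A)) = number of pivot columns = 3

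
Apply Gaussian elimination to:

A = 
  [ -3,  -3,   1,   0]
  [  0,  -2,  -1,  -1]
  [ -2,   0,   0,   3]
Row operations:
R3 → R3 - (2/3)·R1
R3 → R3 + (1)·R2

Resulting echelon form:
REF = 
  [  -3,   -3,    1,    0]
  [   0,   -2,   -1,   -1]
  [   0,    0, -5/3,    2]

Rank = 3 (number of non-zero pivot rows).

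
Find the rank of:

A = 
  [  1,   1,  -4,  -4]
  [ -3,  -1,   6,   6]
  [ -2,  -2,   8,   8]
rank(A) = 2

Row reduce:
R2 → R2 + (3)·R1
R3 → R3 + (2)·R1
REF = 
  [  1,   1,  -4,  -4]
  [  0,   2,  -6,  -6]
  [  0,   0,   0,   0]
Pivot columns: 1, 2 → 2 pivots.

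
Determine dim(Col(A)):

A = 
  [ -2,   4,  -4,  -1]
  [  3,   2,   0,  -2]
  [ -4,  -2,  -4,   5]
Row reduce:
R2 → R2 + (3/2)·R1
R3 → R3 - (2)·R1
R3 → R3 + (5/4)·R2
REF = 
  [  -2,    4,   -4,   -1]
  [   0,    8,   -6, -7/2]
  [   0,    0, -7/2, 21/8]
Pivot columns: 1, 2, 3 → 3 pivots.
dim(Col(A)) = number of pivot columns = 3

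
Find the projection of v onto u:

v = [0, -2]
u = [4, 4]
v·u = (0)(4) + (-2)(4) = -8
u·u = (4)² + (4)² = 32
proj_u(v) = (v·u / u·u) × u = (-8/32) × u = (-1/4) × u

proj_u(v) = [-1, -1]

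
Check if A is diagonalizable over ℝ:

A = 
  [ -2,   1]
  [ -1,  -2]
No

tr(A) = -4, det(A) = 5
Characteristic polynomial: λ² - tr(A)λ + det(A) = λ² + 4λ + 5
λ² + 4λ + 5 = 0  ⇒  λ = (-4 ± √((4)² - 4·(5)))/2 = (-4 ± √(-4))/2
  = -2 + i,  -2 - i
Eigenvalues: -2 + i, -2 - i  (≈ -2 + 1i, -2 - 1i)
Has complex eigenvalues (not diagonalizable over ℝ).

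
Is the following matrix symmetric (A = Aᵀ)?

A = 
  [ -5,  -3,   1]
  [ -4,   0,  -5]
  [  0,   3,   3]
No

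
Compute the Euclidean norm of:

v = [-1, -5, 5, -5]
8.718

||v||₂ = √((-1)² + (-5)² + (5)² + (-5)²) = √76 = 8.718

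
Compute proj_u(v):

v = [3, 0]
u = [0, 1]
v·u = (3)(0) + (0)(1) = 0
u·u = (0)² + (1)² = 1
proj_u(v) = (v·u / u·u) × u = (0/1) × u = (0) × u

proj_u(v) = [0, 0]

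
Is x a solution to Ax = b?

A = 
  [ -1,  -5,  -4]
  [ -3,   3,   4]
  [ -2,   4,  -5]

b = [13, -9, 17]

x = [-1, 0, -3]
Yes

Ax = [13, -9, 17] = b ✓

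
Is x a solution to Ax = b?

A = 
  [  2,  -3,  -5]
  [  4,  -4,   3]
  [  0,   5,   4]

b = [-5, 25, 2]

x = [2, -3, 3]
No

Ax = [-2, 29, -3] ≠ b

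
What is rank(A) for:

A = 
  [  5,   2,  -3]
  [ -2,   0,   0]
Row reduce:
R2 → R2 + (2/5)·R1
REF = 
  [   5,    2,   -3]
  [   0,  4/5, -6/5]
Pivot columns: 1, 2 → 2 pivots.

rank(A) = 2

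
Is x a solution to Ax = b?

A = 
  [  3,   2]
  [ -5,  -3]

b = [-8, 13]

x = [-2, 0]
No

Ax = [-6, 10] ≠ b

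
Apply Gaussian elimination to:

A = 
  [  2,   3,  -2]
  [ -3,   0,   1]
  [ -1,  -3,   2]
Row operations:
R2 → R2 + (3/2)·R1
R3 → R3 + (1/2)·R1
R3 → R3 + (1/3)·R2

Resulting echelon form:
REF = 
  [  2,   3,  -2]
  [  0, 9/2,  -2]
  [  0,   0, 1/3]

Rank = 3 (number of non-zero pivot rows).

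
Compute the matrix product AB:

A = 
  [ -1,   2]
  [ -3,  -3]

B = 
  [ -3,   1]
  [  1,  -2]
A is 2×2 and B is 2×2, so AB is 2×2. Each entry is (row of A)·(column of B):
AB[1,1] = (-1)(-3) + (2)(1) = 5
AB[1,2] = (-1)(1) + (2)(-2) = -5
AB[2,1] = (-3)(-3) + (-3)(1) = 6
AB[2,2] = (-3)(1) + (-3)(-2) = 3

AB = 
  [  5,  -5]
  [  6,   3]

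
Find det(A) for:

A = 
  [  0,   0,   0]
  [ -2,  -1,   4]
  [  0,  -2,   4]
0

Cofactor expansion along row 1:
det(A) = (0)·((-1)(4) - (4)(-2)) - (0)·((-2)(4) - (4)(0)) + (0)·((-2)(-2) - (-1)(0))
  = (0)(4) - (0)(-8) + (0)(4)
  = 0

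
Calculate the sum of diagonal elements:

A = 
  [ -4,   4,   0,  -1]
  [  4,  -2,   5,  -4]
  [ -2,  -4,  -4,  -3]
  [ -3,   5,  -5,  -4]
-14

tr(A) = -4 + -2 + -4 + -4 = -14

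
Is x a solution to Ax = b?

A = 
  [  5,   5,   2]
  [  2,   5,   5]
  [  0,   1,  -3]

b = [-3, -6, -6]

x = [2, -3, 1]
Yes

Ax = [-3, -6, -6] = b ✓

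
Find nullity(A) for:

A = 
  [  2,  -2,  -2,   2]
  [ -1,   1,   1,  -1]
nullity(A) = 3

Row reduce:
R2 → R2 + (1/2)·R1
REF = 
  [  2,  -2,  -2,   2]
  [  0,   0,   0,   0]
Pivot columns: 1 → 1 pivot.
rank(A) = 1, so nullity(A) = 4 - 1 = 3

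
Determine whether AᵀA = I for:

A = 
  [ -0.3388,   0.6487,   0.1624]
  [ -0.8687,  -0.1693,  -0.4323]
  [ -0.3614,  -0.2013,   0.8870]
No

AᵀA = 
  [  1,   0,   0]
  [  0,   0.4900,   0]
  [  0,   0,   1]
≠ I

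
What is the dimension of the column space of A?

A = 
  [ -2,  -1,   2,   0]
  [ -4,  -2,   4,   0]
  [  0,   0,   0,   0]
dim(Col(A)) = 1

Row reduce:
R2 → R2 - (2)·R1
REF = 
  [ -2,  -1,   2,   0]
  [  0,   0,   0,   0]
  [  0,   0,   0,   0]
Pivot columns: 1 → 1 pivot.
dim(Col(A)) = number of pivot columns = 1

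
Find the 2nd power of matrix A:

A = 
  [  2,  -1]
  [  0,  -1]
A² = A·A:
A²[1,1] = (2)(2) + (-1)(0) = 4
A²[1,2] = (2)(-1) + (-1)(-1) = -1
A²[2,1] = (0)(2) + (-1)(0) = 0
A²[2,2] = (0)(-1) + (-1)(-1) = 1
A² = 
  [  4,  -1]
  [  0,   1]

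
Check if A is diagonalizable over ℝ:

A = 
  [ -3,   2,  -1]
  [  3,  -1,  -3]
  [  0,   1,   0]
No

Characteristic polynomial: det(λI - A) = λ³ + 4λ² + 12
By the rational root theorem any rational root is an integer dividing 12; none of those is a root, so p(λ) has no rational roots and hence (being an irreducible cubic) no repeated roots.
Discriminant of the cubic: Δ = -6960
Δ < 0 ⇒ one real eigenvalue and a complex-conjugate pair: λ ≈ -4.574, 0.2868 + 1.594i, 0.2868 - 1.594i
Has complex eigenvalues (not diagonalizable over ℝ).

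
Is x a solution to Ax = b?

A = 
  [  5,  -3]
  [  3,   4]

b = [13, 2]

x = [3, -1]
No

Ax = [18, 5] ≠ b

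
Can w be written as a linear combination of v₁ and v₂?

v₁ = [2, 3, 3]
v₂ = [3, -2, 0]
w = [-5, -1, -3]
Yes

Form the augmented matrix and row-reduce:
[v₁|v₂|w] = 
  [  2,   3,  -5]
  [  3,  -2,  -1]
  [  3,   0,  -3]
R2 → R2 - (3/2)·R1
R3 → R3 - (3/2)·R1
R3 → R3 - (9/13)·R2
REF = 
  [    2,     3,    -5]
  [    0, -13/2,  13/2]
  [    0,     0,     0]

No row of the form [0 0 | nonzero], so the system is consistent. Back-substitution gives c₁ = -1, c₂ = -1: w = (-1)·v₁ + (-1)·v₂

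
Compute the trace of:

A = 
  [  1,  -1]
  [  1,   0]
1

tr(A) = 1 + 0 = 1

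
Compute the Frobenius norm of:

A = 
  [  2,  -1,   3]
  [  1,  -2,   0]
||A||_F = 4.359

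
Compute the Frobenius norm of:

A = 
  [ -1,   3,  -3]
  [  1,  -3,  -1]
||A||_F = 5.477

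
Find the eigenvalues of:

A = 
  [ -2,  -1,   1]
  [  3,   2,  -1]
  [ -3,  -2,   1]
λ = 0, 1, 0

Characteristic polynomial: det(λI - A) = λ³ - λ²
The constant term is 0, so λ = 0 is a root: p(λ) = λ(λ² - λ)
λ² - λ = λ(λ - 1)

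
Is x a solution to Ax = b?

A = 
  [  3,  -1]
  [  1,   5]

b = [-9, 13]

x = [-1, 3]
No

Ax = [-6, 14] ≠ b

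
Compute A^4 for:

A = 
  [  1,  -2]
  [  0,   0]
A² = A·A:
A²[1,1] = (1)(1) + (-2)(0) = 1
A²[1,2] = (1)(-2) + (-2)(0) = -2
A²[2,1] = (0)(1) + (0)(0) = 0
A²[2,2] = (0)(-2) + (0)(0) = 0
A² = 
  [  1,  -2]
  [  0,   0]

A^3 = A^2·A:
A^3[1,1] = (1)(1) + (-2)(0) = 1
A^3[1,2] = (1)(-2) + (-2)(0) = -2
A^3[2,1] = (0)(1) + (0)(0) = 0
A^3[2,2] = (0)(-2) + (0)(0) = 0
A^3 = 
  [  1,  -2]
  [  0,   0]

A^4 = A^3·A:
A^4[1,1] = (1)(1) + (-2)(0) = 1
A^4[1,2] = (1)(-2) + (-2)(0) = -2
A^4[2,1] = (0)(1) + (0)(0) = 0
A^4[2,2] = (0)(-2) + (0)(0) = 0
A^4 = 
  [  1,  -2]
  [  0,   0]

Therefore
A^4 = 
  [  1,  -2]
  [  0,   0]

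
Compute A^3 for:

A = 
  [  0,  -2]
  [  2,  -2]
A² = A·A:
A²[1,1] = (0)(0) + (-2)(2) = -4
A²[1,2] = (0)(-2) + (-2)(-2) = 4
A²[2,1] = (2)(0) + (-2)(2) = -4
A²[2,2] = (2)(-2) + (-2)(-2) = 0
A² = 
  [ -4,   4]
  [ -4,   0]

A^3 = A^2·A:
A^3[1,1] = (-4)(0) + (4)(2) = 8
A^3[1,2] = (-4)(-2) + (4)(-2) = 0
A^3[2,1] = (-4)(0) + (0)(2) = 0
A^3[2,2] = (-4)(-2) + (0)(-2) = 8
A^3 = 
  [  8,   0]
  [  0,   8]

Therefore
A^3 = 
  [  8,   0]
  [  0,   8]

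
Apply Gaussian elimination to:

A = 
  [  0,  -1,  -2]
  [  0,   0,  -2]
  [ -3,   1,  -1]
Row operations:
Swap R1 ↔ R3
Swap R2 ↔ R3

Resulting echelon form:
REF = 
  [ -3,   1,  -1]
  [  0,  -1,  -2]
  [  0,   0,  -2]

Rank = 3 (number of non-zero pivot rows).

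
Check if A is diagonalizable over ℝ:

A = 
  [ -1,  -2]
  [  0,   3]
Yes

tr(A) = 2, det(A) = -3
Characteristic polynomial: λ² - tr(A)λ + det(A) = λ² - 2λ - 3
λ² - 2λ - 3 = (λ + 1)(λ - 3)
Eigenvalues: 3, -1
λ=-1: alg. mult. = 1, geom. mult. = 2 - rank(A - (-1)I) = 2 - 1 = 1
λ=3: alg. mult. = 1, geom. mult. = 2 - rank(A - (3)I) = 2 - 1 = 1
Sum of geometric multiplicities equals n, so A has n independent eigenvectors.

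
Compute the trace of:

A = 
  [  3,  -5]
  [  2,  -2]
1

tr(A) = 3 + -2 = 1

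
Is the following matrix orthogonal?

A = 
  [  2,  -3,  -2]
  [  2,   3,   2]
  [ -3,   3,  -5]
No

AᵀA = 
  [ 17,  -9,  15]
  [ -9,  27,  -3]
  [ 15,  -3,  33]
≠ I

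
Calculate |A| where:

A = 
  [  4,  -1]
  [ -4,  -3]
-16

For a 2×2 matrix, det = ad - bc = (4)(-3) - (-1)(-4) = -16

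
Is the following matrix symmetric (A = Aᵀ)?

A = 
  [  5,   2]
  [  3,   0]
No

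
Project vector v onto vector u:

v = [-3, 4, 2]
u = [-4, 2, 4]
v·u = (-3)(-4) + (4)(2) + (2)(4) = 28
u·u = (-4)² + (2)² + (4)² = 36
proj_u(v) = (v·u / u·u) × u = (28/36) × u = (7/9) × u

proj_u(v) = [-28/9, 14/9, 28/9]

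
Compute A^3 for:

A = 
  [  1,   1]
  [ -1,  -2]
A² = A·A:
A²[1,1] = (1)(1) + (1)(-1) = 0
A²[1,2] = (1)(1) + (1)(-2) = -1
A²[2,1] = (-1)(1) + (-2)(-1) = 1
A²[2,2] = (-1)(1) + (-2)(-2) = 3
A² = 
  [  0,  -1]
  [  1,   3]

A^3 = A^2·A:
A^3[1,1] = (0)(1) + (-1)(-1) = 1
A^3[1,2] = (0)(1) + (-1)(-2) = 2
A^3[2,1] = (1)(1) + (3)(-1) = -2
A^3[2,2] = (1)(1) + (3)(-2) = -5
A^3 = 
  [  1,   2]
  [ -2,  -5]

Therefore
A^3 = 
  [  1,   2]
  [ -2,  -5]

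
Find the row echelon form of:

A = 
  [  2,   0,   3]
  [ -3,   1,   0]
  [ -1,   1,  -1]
Row operations:
R2 → R2 + (3/2)·R1
R3 → R3 + (1/2)·R1
R3 → R3 - (1)·R2

Resulting echelon form:
REF = 
  [  2,   0,   3]
  [  0,   1, 9/2]
  [  0,   0,  -4]

Rank = 3 (number of non-zero pivot rows).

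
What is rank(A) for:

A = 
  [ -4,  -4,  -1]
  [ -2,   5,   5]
Row reduce:
R2 → R2 - (1/2)·R1
REF = 
  [  -4,   -4,   -1]
  [   0,    7, 11/2]
Pivot columns: 1, 2 → 2 pivots.

rank(A) = 2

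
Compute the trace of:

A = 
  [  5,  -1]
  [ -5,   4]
9

tr(A) = 5 + 4 = 9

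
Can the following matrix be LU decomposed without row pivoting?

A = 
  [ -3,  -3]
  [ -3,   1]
Yes.
A[1,1] = -3 ≠ 0, so Gaussian elimination proceeds without a row swap: multiplier ℓ₂₁ = (-3)/(-3) = 1, and U[2,2] = 1 - (1)(-3) = 4.
L = 
  [  1,   0]
  [  1,   1]
U = 
  [ -3,  -3]
  [  0,   4]
Check row 2 of LU: [(1)(-3), (1)(-3) + 4] = [-3, 1] = row 2 of A ✓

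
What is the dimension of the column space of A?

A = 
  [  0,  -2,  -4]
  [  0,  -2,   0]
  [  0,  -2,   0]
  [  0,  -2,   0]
Row reduce:
R2 → R2 - (1)·R1
R3 → R3 - (1)·R1
R4 → R4 - (1)·R1
R3 → R3 - (1)·R2
R4 → R4 - (1)·R2
REF = 
  [  0,  -2,  -4]
  [  0,   0,   4]
  [  0,   0,   0]
  [  0,   0,   0]
Pivot columns: 2, 3 → 2 pivots.
dim(Col(A)) = number of pivot columns = 2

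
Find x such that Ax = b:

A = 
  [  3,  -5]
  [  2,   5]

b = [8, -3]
Row reduce the augmented matrix [A|b]:
R2 → R2 - (2/3)·R1
REF = 
  [    3,    -5,     8]
  [    0,  25/3, -25/3]

Back-substitution:
x₂ = (-25/3) / (25/3) = -1
x₁ = (8 - (-5)(-1)) / 3 = 1

x = [1, -1]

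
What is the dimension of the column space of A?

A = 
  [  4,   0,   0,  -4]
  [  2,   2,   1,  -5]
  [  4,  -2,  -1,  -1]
dim(Col(A)) = 2

Row reduce:
R2 → R2 - (1/2)·R1
R3 → R3 - (1)·R1
R3 → R3 + (1)·R2
REF = 
  [  4,   0,   0,  -4]
  [  0,   2,   1,  -3]
  [  0,   0,   0,   0]
Pivot columns: 1, 2 → 2 pivots.
dim(Col(A)) = number of pivot columns = 2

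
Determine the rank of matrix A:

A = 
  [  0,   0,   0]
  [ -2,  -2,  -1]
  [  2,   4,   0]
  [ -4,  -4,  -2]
Row reduce:
Swap R1 ↔ R2
R3 → R3 + (1)·R1
R4 → R4 - (2)·R1
Swap R2 ↔ R3
REF = 
  [ -2,  -2,  -1]
  [  0,   2,  -1]
  [  0,   0,   0]
  [  0,   0,   0]
Pivot columns: 1, 2 → 2 pivots.

rank(A) = 2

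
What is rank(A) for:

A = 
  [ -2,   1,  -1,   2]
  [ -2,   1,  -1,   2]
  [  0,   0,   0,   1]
Row reduce:
R2 → R2 - (1)·R1
Swap R2 ↔ R3
REF = 
  [ -2,   1,  -1,   2]
  [  0,   0,   0,   1]
  [  0,   0,   0,   0]
Pivot columns: 1, 4 → 2 pivots.

rank(A) = 2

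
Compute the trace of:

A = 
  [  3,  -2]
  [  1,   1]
4

tr(A) = 3 + 1 = 4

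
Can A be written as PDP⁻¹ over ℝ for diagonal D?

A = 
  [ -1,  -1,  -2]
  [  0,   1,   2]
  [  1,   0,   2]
No

Characteristic polynomial: det(λI - A) = λ³ - 2λ² + λ + 2
By the rational root theorem any rational root is an integer dividing 2; none of those is a root, so p(λ) has no rational roots and hence (being an irreducible cubic) no repeated roots.
Discriminant of the cubic: Δ = -116
Δ < 0 ⇒ one real eigenvalue and a complex-conjugate pair: λ ≈ 1.348 + 1.029i, 1.348 - 1.029i, -0.6956
Has complex eigenvalues (not diagonalizable over ℝ).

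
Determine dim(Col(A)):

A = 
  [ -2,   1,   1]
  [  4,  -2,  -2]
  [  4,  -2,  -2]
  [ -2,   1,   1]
Row reduce:
R2 → R2 + (2)·R1
R3 → R3 + (2)·R1
R4 → R4 - (1)·R1
REF = 
  [ -2,   1,   1]
  [  0,   0,   0]
  [  0,   0,   0]
  [  0,   0,   0]
Pivot columns: 1 → 1 pivot.
dim(Col(A)) = number of pivot columns = 1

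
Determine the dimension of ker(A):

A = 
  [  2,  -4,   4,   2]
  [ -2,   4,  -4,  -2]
nullity(A) = 3

Row reduce:
R2 → R2 + (1)·R1
REF = 
  [  2,  -4,   4,   2]
  [  0,   0,   0,   0]
Pivot columns: 1 → 1 pivot.
rank(A) = 1, so nullity(A) = 4 - 1 = 3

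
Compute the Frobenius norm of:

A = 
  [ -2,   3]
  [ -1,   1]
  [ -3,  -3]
||A||_F = 5.745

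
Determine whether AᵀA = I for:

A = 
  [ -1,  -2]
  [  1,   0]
No

AᵀA = 
  [  2,   2]
  [  2,   4]
≠ I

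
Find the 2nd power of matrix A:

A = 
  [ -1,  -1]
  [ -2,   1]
A² = A·A:
A²[1,1] = (-1)(-1) + (-1)(-2) = 3
A²[1,2] = (-1)(-1) + (-1)(1) = 0
A²[2,1] = (-2)(-1) + (1)(-2) = 0
A²[2,2] = (-2)(-1) + (1)(1) = 3
A² = 
  [  3,   0]
  [  0,   3]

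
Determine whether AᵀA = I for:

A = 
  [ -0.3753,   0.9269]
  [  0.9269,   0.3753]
Yes

AᵀA = 
  [  1,   0]
  [  0,   1]
≈ I (equal to I up to the 4-dp rounding of the entries)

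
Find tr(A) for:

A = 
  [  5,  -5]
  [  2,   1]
6

tr(A) = 5 + 1 = 6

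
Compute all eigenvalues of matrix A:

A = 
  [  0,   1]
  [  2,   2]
tr(A) = 2, det(A) = -2
Characteristic polynomial: λ² - tr(A)λ + det(A) = λ² - 2λ - 2
λ² - 2λ - 2 = 0  ⇒  λ = (2 ± √((-2)² - 4·(-2)))/2 = (2 ± √(12))/2
  = 1 + √3,  1 - √3

λ = 1 + √3, 1 - √3  (≈ 2.732, -0.7321)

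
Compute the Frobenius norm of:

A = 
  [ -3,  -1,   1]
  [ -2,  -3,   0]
||A||_F = 4.899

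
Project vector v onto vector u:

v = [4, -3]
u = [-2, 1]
proj_u(v) = [22/5, -11/5]

v·u = (4)(-2) + (-3)(1) = -11
u·u = (-2)² + (1)² = 5
proj_u(v) = (v·u / u·u) × u = (-11/5) × u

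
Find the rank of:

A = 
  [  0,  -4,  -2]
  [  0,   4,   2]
Row reduce:
R2 → R2 + (1)·R1
REF = 
  [  0,  -4,  -2]
  [  0,   0,   0]
Pivot columns: 2 → 1 pivot.

rank(A) = 1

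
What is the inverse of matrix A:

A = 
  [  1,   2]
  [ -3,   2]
det(A) = (1)(2) - (2)(-3) = 8
For a 2×2 matrix, A⁻¹ = (1/det(A)) · [[d, -b], [-c, a]]
    = (1/8) · [[2, -2], [3, 1]]

A⁻¹ = 
  [ 1/4, -1/4]
  [ 3/8,  1/8]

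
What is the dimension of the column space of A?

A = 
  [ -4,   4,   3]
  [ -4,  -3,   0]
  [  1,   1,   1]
dim(Col(A)) = 3

Row reduce:
R2 → R2 - (1)·R1
R3 → R3 + (1/4)·R1
R3 → R3 + (2/7)·R2
REF = 
  [   -4,     4,     3]
  [    0,    -7,    -3]
  [    0,     0, 25/28]
Pivot columns: 1, 2, 3 → 3 pivots.
dim(Col(A)) = number of pivot columns = 3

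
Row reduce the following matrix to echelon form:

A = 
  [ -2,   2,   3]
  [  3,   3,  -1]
Row operations:
R2 → R2 + (3/2)·R1

Resulting echelon form:
REF = 
  [ -2,   2,   3]
  [  0,   6, 7/2]

Rank = 2 (number of non-zero pivot rows).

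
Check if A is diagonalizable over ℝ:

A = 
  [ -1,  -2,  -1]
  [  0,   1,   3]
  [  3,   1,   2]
No

Characteristic polynomial: det(λI - A) = λ³ - 2λ² - λ + 14
Testing integer divisors of the constant term: p(-2) = 0, so (λ + 2) is a factor:
p(λ) = (λ + 2)(λ² - 4λ + 7)
λ² - 4λ + 7 = 0  ⇒  λ = (4 ± √((-4)² - 4·(7)))/2 = (4 ± √(-12))/2
  = 2 + i√3,  2 - i√3
Eigenvalues: -2, 2 + i√3, 2 - i√3  (≈ -2, 2 + 1.732i, 2 - 1.732i)
Has complex eigenvalues (not diagonalizable over ℝ).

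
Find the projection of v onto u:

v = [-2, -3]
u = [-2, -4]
proj_u(v) = [-8/5, -16/5]

v·u = (-2)(-2) + (-3)(-4) = 16
u·u = (-2)² + (-4)² = 20
proj_u(v) = (v·u / u·u) × u = (16/20) × u = (4/5) × u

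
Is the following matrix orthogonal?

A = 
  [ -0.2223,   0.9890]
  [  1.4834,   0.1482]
No

AᵀA = 
  [  2.2499,   0]
  [  0,   1.0001]
≠ I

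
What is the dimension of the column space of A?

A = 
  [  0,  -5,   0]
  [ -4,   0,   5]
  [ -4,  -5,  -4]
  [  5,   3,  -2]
Row reduce:
Swap R1 ↔ R2
R3 → R3 - (1)·R1
R4 → R4 + (5/4)·R1
R3 → R3 - (1)·R2
R4 → R4 + (3/5)·R2
R4 → R4 + (17/36)·R3
REF = 
  [ -4,   0,   5]
  [  0,  -5,   0]
  [  0,   0,  -9]
  [  0,   0,   0]
Pivot columns: 1, 2, 3 → 3 pivots.
dim(Col(A)) = number of pivot columns = 3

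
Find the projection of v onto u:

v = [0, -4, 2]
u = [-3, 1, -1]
proj_u(v) = [18/11, -6/11, 6/11]

v·u = (0)(-3) + (-4)(1) + (2)(-1) = -6
u·u = (-3)² + (1)² + (-1)² = 11
proj_u(v) = (v·u / u·u) × u = (-6/11) × u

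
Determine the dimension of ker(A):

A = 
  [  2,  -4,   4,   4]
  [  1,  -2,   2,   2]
nullity(A) = 3

Row reduce:
R2 → R2 - (1/2)·R1
REF = 
  [  2,  -4,   4,   4]
  [  0,   0,   0,   0]
Pivot columns: 1 → 1 pivot.
rank(A) = 1, so nullity(A) = 4 - 1 = 3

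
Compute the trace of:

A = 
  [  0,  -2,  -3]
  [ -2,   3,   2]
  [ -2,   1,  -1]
2

tr(A) = 0 + 3 + -1 = 2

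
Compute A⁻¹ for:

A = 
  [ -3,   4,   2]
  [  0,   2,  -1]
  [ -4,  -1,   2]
det(A) = (-3)·((2)(2) - (-1)(-1)) - (4)·((0)(2) - (-1)(-4)) + (2)·((0)(-1) - (2)(-4))
  = (-3)(3) - (4)(-4) + (2)(8)
  = 23
det(A) = 23 ≠ 0, so A is invertible.

Cofactors Cᵢⱼ = (-1)ⁱ⁺ʲ·Mᵢⱼ:
C = 
  [  3,   4,   8]
  [-10,   2, -19]
  [ -8,  -3,  -6]

adj(A) = Cᵀ:
adj(A) = 
  [  3, -10,  -8]
  [  4,   2,  -3]
  [  8, -19,  -6]

A⁻¹ = (1/23) · adj(A):
A⁻¹ = 
  [  3/23, -10/23,  -8/23]
  [  4/23,   2/23,  -3/23]
  [  8/23, -19/23,  -6/23]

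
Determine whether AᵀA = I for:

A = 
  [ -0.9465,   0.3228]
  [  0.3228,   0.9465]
Yes

AᵀA = 
  [  1.0001,   0]
  [  0,   1.0001]
≈ I (equal to I up to the 4-dp rounding of the entries)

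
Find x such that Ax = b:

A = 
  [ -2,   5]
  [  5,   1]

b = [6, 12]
Row reduce the augmented matrix [A|b]:
R2 → R2 + (5/2)·R1
REF = 
  [  -2,    5,    6]
  [   0, 27/2,   27]

Back-substitution:
x₂ = 27 / (27/2) = 2
x₁ = (6 - (5)(2)) / (-2) = 2

x = [2, 2]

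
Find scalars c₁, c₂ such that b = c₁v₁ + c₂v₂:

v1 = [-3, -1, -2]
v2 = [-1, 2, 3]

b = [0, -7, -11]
c1 = 1, c2 = -3

b = 1·v1 + -3·v2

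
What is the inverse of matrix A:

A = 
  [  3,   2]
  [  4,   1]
det(A) = (3)(1) - (2)(4) = -5
For a 2×2 matrix, A⁻¹ = (1/det(A)) · [[d, -b], [-c, a]]
    = (-1/5) · [[1, -2], [-4, 3]]

A⁻¹ = 
  [-1/5,  2/5]
  [ 4/5, -3/5]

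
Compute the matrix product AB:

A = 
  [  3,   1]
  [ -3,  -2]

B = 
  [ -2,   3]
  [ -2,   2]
A is 2×2 and B is 2×2, so AB is 2×2. Each entry is (row of A)·(column of B):
AB[1,1] = (3)(-2) + (1)(-2) = -8
AB[1,2] = (3)(3) + (1)(2) = 11
AB[2,1] = (-3)(-2) + (-2)(-2) = 10
AB[2,2] = (-3)(3) + (-2)(2) = -13

AB = 
  [ -8,  11]
  [ 10, -13]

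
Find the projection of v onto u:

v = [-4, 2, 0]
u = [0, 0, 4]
proj_u(v) = [0, 0, 0]

v·u = (-4)(0) + (2)(0) + (0)(4) = 0
u·u = (0)² + (0)² + (4)² = 16
proj_u(v) = (v·u / u·u) × u = (0/16) × u = (0) × u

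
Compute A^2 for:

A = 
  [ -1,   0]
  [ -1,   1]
A² = A·A:
A²[1,1] = (-1)(-1) + (0)(-1) = 1
A²[1,2] = (-1)(0) + (0)(1) = 0
A²[2,1] = (-1)(-1) + (1)(-1) = 0
A²[2,2] = (-1)(0) + (1)(1) = 1
A² = 
  [  1,   0]
  [  0,   1]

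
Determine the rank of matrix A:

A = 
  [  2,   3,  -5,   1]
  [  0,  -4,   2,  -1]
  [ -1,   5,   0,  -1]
Row reduce:
R3 → R3 + (1/2)·R1
R3 → R3 + (13/8)·R2
REF = 
  [    2,     3,    -5,     1]
  [    0,    -4,     2,    -1]
  [    0,     0,   3/4, -17/8]
Pivot columns: 1, 2, 3 → 3 pivots.

rank(A) = 3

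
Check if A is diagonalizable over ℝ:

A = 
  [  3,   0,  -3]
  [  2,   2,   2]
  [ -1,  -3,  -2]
No

Characteristic polynomial: det(λI - A) = λ³ - 3λ² - λ - 18
By the rational root theorem any rational root is an integer dividing 18; none of those is a root, so p(λ) has no rational roots and hence (being an irreducible cubic) no repeated roots.
Discriminant of the cubic: Δ = -11651
Δ < 0 ⇒ one real eigenvalue and a complex-conjugate pair: λ ≈ 4.238, -0.619 + 1.966i, -0.619 - 1.966i
Has complex eigenvalues (not diagonalizable over ℝ).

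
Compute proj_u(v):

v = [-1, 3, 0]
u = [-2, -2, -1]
proj_u(v) = [8/9, 8/9, 4/9]

v·u = (-1)(-2) + (3)(-2) + (0)(-1) = -4
u·u = (-2)² + (-2)² + (-1)² = 9
proj_u(v) = (v·u / u·u) × u = (-4/9) × u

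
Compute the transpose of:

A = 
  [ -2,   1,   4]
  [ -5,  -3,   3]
Aᵀ = 
  [ -2,  -5]
  [  1,  -3]
  [  4,   3]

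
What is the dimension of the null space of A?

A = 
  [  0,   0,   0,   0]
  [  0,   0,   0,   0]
nullity(A) = 4

Row reduce:
(no row operations needed)
REF = 
  [  0,   0,   0,   0]
  [  0,   0,   0,   0]
Pivot columns: none → 0 pivots.
rank(A) = 0, so nullity(A) = 4 - 0 = 4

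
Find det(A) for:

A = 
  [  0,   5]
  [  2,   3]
For a 2×2 matrix, det = ad - bc = (0)(3) - (5)(2) = -10

det(A) = -10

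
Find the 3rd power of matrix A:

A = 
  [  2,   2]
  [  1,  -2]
A² = A·A:
A²[1,1] = (2)(2) + (2)(1) = 6
A²[1,2] = (2)(2) + (2)(-2) = 0
A²[2,1] = (1)(2) + (-2)(1) = 0
A²[2,2] = (1)(2) + (-2)(-2) = 6
A² = 
  [  6,   0]
  [  0,   6]

A^3 = A^2·A:
A^3[1,1] = (6)(2) + (0)(1) = 12
A^3[1,2] = (6)(2) + (0)(-2) = 12
A^3[2,1] = (0)(2) + (6)(1) = 6
A^3[2,2] = (0)(2) + (6)(-2) = -12
A^3 = 
  [ 12,  12]
  [  6, -12]

Therefore
A^3 = 
  [ 12,  12]
  [  6, -12]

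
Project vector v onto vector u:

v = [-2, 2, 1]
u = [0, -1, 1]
proj_u(v) = [0, 1/2, -1/2]

v·u = (-2)(0) + (2)(-1) + (1)(1) = -1
u·u = (0)² + (-1)² + (1)² = 2
proj_u(v) = (v·u / u·u) × u = (-1/2) × u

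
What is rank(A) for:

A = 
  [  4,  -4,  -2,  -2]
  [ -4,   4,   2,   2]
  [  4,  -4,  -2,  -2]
Row reduce:
R2 → R2 + (1)·R1
R3 → R3 - (1)·R1
REF = 
  [  4,  -4,  -2,  -2]
  [  0,   0,   0,   0]
  [  0,   0,   0,   0]
Pivot columns: 1 → 1 pivot.

rank(A) = 1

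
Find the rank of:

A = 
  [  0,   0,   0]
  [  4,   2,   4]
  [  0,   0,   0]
rank(A) = 1

Row reduce:
Swap R1 ↔ R2
REF = 
  [  4,   2,   4]
  [  0,   0,   0]
  [  0,   0,   0]
Pivot columns: 1 → 1 pivot.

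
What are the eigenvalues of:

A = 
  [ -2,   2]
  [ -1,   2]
tr(A) = 0, det(A) = -2
Characteristic polynomial: λ² - tr(A)λ + det(A) = λ² - 2
λ² - 2 = 0  ⇒  λ = (0 ± √((0)² - 4·(-2)))/2 = (0 ± √(8))/2
  = √2,  -√2

λ = √2, -√2  (≈ 1.414, -1.414)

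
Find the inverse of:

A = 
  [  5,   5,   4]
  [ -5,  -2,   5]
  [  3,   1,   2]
det(A) = (5)·((-2)(2) - (5)(1)) - (5)·((-5)(2) - (5)(3)) + (4)·((-5)(1) - (-2)(3))
  = (5)(-9) - (5)(-25) + (4)(1)
  = 84
det(A) = 84 ≠ 0, so A is invertible.

Cofactors Cᵢⱼ = (-1)ⁱ⁺ʲ·Mᵢⱼ:
C = 
  [ -9,  25,   1]
  [ -6,  -2,  10]
  [ 33, -45,  15]

adj(A) = Cᵀ:
adj(A) = 
  [ -9,  -6,  33]
  [ 25,  -2, -45]
  [  1,  10,  15]

A⁻¹ = (1/84) · adj(A):
A⁻¹ = 
  [ -3/28,  -1/14,  11/28]
  [ 25/84,  -1/42, -15/28]
  [  1/84,   5/42,   5/28]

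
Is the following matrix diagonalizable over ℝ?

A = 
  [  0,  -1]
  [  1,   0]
No

tr(A) = 0, det(A) = 1
Characteristic polynomial: λ² - tr(A)λ + det(A) = λ² + 1
λ² + 1 = 0  ⇒  λ = (0 ± √((0)² - 4·(1)))/2 = (0 ± √(-4))/2
  = i,  -i
Eigenvalues: i, -i  (≈ 0 + 1i, 0 - 1i)
Has complex eigenvalues (not diagonalizable over ℝ).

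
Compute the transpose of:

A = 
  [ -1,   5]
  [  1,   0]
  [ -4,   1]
Aᵀ = 
  [ -1,   1,  -4]
  [  5,   0,   1]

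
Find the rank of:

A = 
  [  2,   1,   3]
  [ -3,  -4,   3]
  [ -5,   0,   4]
rank(A) = 3

Row reduce:
R2 → R2 + (3/2)·R1
R3 → R3 + (5/2)·R1
R3 → R3 + (1)·R2
REF = 
  [   2,    1,    3]
  [   0, -5/2, 15/2]
  [   0,    0,   19]
Pivot columns: 1, 2, 3 → 3 pivots.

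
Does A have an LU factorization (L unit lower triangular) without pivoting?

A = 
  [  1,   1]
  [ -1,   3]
Yes.
A[1,1] = 1 ≠ 0, so Gaussian elimination proceeds without a row swap: multiplier ℓ₂₁ = (-1)/(1) = -1, and U[2,2] = 3 - (-1)(1) = 4.
L = 
  [  1,   0]
  [ -1,   1]
U = 
  [  1,   1]
  [  0,   4]
Check row 2 of LU: [(-1)(1), (-1)(1) + 4] = [-1, 3] = row 2 of A ✓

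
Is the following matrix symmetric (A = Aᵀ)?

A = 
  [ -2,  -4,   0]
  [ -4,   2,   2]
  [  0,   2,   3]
Yes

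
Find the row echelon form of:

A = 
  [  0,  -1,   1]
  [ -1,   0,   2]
Row operations:
Swap R1 ↔ R2

Resulting echelon form:
REF = 
  [ -1,   0,   2]
  [  0,  -1,   1]

Rank = 2 (number of non-zero pivot rows).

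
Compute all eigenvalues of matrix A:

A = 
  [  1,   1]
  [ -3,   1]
tr(A) = 2, det(A) = 4
Characteristic polynomial: λ² - tr(A)λ + det(A) = λ² - 2λ + 4
λ² - 2λ + 4 = 0  ⇒  λ = (2 ± √((-2)² - 4·(4)))/2 = (2 ± √(-12))/2
  = 1 + i√3,  1 - i√3

λ = 1 + i√3, 1 - i√3  (≈ 1 + 1.732i, 1 - 1.732i)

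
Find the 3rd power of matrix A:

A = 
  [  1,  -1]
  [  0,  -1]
A^3 = 
  [  1,  -1]
  [  0,  -1]

A² = A·A:
A²[1,1] = (1)(1) + (-1)(0) = 1
A²[1,2] = (1)(-1) + (-1)(-1) = 0
A²[2,1] = (0)(1) + (-1)(0) = 0
A²[2,2] = (0)(-1) + (-1)(-1) = 1
A² = 
  [  1,   0]
  [  0,   1]

A^3 = A^2·A:
A^3[1,1] = (1)(1) + (0)(0) = 1
A^3[1,2] = (1)(-1) + (0)(-1) = -1
A^3[2,1] = (0)(1) + (1)(0) = 0
A^3[2,2] = (0)(-1) + (1)(-1) = -1
A^3 = 
  [  1,  -1]
  [  0,  -1]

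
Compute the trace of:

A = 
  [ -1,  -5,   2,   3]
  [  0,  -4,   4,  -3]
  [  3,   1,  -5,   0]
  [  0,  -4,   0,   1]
-9

tr(A) = -1 + -4 + -5 + 1 = -9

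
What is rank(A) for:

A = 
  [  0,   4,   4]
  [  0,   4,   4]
rank(A) = 1

Row reduce:
R2 → R2 - (1)·R1
REF = 
  [  0,   4,   4]
  [  0,   0,   0]
Pivot columns: 2 → 1 pivot.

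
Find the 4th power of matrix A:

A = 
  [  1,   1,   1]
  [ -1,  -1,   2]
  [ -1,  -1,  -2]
A^4 = 
  [  5,   5,   7]
  [ -8,  -8,   5]
  [ -4,  -4, -11]

A² = A·A:
A²[1,1] = (1)(1) + (1)(-1) + (1)(-1) = -1
A²[1,2] = (1)(1) + (1)(-1) + (1)(-1) = -1
A²[1,3] = (1)(1) + (1)(2) + (1)(-2) = 1
A²[2,1] = (-1)(1) + (-1)(-1) + (2)(-1) = -2
A²[2,2] = (-1)(1) + (-1)(-1) + (2)(-1) = -2
A²[2,3] = (-1)(1) + (-1)(2) + (2)(-2) = -7
A²[3,1] = (-1)(1) + (-1)(-1) + (-2)(-1) = 2
A²[3,2] = (-1)(1) + (-1)(-1) + (-2)(-1) = 2
A²[3,3] = (-1)(1) + (-1)(2) + (-2)(-2) = 1
A² = 
  [ -1,  -1,   1]
  [ -2,  -2,  -7]
  [  2,   2,   1]

A^3 = A^2·A:
A^3[1,1] = (-1)(1) + (-1)(-1) + (1)(-1) = -1
A^3[1,2] = (-1)(1) + (-1)(-1) + (1)(-1) = -1
A^3[1,3] = (-1)(1) + (-1)(2) + (1)(-2) = -5
A^3[2,1] = (-2)(1) + (-2)(-1) + (-7)(-1) = 7
A^3[2,2] = (-2)(1) + (-2)(-1) + (-7)(-1) = 7
A^3[2,3] = (-2)(1) + (-2)(2) + (-7)(-2) = 8
A^3[3,1] = (2)(1) + (2)(-1) + (1)(-1) = -1
A^3[3,2] = (2)(1) + (2)(-1) + (1)(-1) = -1
A^3[3,3] = (2)(1) + (2)(2) + (1)(-2) = 4
A^3 = 
  [ -1,  -1,  -5]
  [  7,   7,   8]
  [ -1,  -1,   4]

A^4 = A^3·A:
A^4[1,1] = (-1)(1) + (-1)(-1) + (-5)(-1) = 5
A^4[1,2] = (-1)(1) + (-1)(-1) + (-5)(-1) = 5
A^4[1,3] = (-1)(1) + (-1)(2) + (-5)(-2) = 7
A^4[2,1] = (7)(1) + (7)(-1) + (8)(-1) = -8
A^4[2,2] = (7)(1) + (7)(-1) + (8)(-1) = -8
A^4[2,3] = (7)(1) + (7)(2) + (8)(-2) = 5
A^4[3,1] = (-1)(1) + (-1)(-1) + (4)(-1) = -4
A^4[3,2] = (-1)(1) + (-1)(-1) + (4)(-1) = -4
A^4[3,3] = (-1)(1) + (-1)(2) + (4)(-2) = -11
A^4 = 
  [  5,   5,   7]
  [ -8,  -8,   5]
  [ -4,  -4, -11]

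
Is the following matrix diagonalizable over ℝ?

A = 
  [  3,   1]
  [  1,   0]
Yes

tr(A) = 3, det(A) = -1
Characteristic polynomial: λ² - tr(A)λ + det(A) = λ² - 3λ - 1
λ² - 3λ - 1 = 0  ⇒  λ = (3 ± √((-3)² - 4·(-1)))/2 = (3 ± √(13))/2
  = (3 + √13)/2,  (3 - √13)/2
Eigenvalues: (3 + √13)/2, (3 - √13)/2  (≈ 3.303, -0.3028)
The two irrational eigenvalues are distinct (simple), so each has alg. mult. = geom. mult. = 1.
Sum of geometric multiplicities equals n, so A has n independent eigenvectors.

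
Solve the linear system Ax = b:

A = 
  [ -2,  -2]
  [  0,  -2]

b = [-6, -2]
Row reduce the augmented matrix [A|b]:
(already in echelon form)
REF = 
  [ -2,  -2,  -6]
  [  0,  -2,  -2]

Back-substitution:
x₂ = (-2) / (-2) = 1
x₁ = (-6 - (-2)(1)) / (-2) = 2

x = [2, 1]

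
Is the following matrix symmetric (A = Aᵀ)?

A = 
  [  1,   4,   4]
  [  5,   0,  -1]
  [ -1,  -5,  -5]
No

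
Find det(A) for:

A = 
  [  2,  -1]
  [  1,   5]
11

For a 2×2 matrix, det = ad - bc = (2)(5) - (-1)(1) = 11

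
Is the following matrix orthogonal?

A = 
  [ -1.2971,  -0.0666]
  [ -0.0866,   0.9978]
No

AᵀA = 
  [  1.6900,   0]
  [  0,   1]
≠ I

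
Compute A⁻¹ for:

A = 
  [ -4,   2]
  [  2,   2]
det(A) = (-4)(2) - (2)(2) = -12
For a 2×2 matrix, A⁻¹ = (1/det(A)) · [[d, -b], [-c, a]]
    = (-1/12) · [[2, -2], [-2, -4]]

A⁻¹ = 
  [-1/6,  1/6]
  [ 1/6,  1/3]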